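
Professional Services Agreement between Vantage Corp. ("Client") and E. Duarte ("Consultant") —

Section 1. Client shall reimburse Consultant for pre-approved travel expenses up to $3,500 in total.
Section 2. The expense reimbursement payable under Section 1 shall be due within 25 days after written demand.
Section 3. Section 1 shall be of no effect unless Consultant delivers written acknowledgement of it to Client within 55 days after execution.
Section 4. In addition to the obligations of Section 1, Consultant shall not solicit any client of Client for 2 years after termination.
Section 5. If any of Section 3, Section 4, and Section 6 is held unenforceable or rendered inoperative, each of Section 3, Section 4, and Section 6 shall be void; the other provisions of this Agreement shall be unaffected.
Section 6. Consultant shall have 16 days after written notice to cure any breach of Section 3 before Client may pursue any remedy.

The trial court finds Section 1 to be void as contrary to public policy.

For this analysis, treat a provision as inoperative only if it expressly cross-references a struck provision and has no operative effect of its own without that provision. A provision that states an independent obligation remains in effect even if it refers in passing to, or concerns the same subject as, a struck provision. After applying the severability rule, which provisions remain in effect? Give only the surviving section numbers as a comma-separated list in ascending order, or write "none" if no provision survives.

Section 1 is struck. Section 2 does nothing except set the payment deadline for the expense reimbursement by reference to Section 1; with Section 1 gone it has no independent effect and is inoperative. Section 3 operates only by reference to Section 1, so it falls with Section 1. The only function of Section 6 is the cure period for breach of Section 3, so it cannot stand once Section 3 is removed. Section 5 declares Section 3, Section 4, and Section 6 mutually dependent; since one of them has fallen, all of them are of no effect. That brings down Section 4 as well. The remainder continues in force under Section 5. Only Section 5 remains in effect.

5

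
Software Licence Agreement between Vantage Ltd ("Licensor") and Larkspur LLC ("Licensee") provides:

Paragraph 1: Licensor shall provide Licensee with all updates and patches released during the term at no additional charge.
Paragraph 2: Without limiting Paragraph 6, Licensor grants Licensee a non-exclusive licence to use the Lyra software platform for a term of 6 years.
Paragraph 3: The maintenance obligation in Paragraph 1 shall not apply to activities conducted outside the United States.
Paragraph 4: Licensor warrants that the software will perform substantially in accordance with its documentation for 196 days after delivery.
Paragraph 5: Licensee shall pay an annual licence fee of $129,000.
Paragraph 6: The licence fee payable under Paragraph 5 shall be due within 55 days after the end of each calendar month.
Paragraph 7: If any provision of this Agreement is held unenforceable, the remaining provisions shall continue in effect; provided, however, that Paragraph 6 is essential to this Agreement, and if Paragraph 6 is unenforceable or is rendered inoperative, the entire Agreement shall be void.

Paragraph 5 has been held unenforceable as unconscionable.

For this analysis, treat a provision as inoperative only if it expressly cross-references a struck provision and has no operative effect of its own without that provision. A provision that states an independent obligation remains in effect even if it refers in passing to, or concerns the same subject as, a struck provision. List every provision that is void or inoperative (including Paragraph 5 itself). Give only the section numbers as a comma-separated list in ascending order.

1, 2, 3, 4, 5, 6, 7

Paragraph 5 is struck. Paragraph 6 has no operative effect of its own apart from Paragraph 5 and is therefore inoperative. Paragraph 7 makes Paragraph 6 an essential term, and Paragraph 6 has been rendered inoperative by the cascade; under Paragraph 7, the entire Agreement is therefore void. No provision of the Agreement survives.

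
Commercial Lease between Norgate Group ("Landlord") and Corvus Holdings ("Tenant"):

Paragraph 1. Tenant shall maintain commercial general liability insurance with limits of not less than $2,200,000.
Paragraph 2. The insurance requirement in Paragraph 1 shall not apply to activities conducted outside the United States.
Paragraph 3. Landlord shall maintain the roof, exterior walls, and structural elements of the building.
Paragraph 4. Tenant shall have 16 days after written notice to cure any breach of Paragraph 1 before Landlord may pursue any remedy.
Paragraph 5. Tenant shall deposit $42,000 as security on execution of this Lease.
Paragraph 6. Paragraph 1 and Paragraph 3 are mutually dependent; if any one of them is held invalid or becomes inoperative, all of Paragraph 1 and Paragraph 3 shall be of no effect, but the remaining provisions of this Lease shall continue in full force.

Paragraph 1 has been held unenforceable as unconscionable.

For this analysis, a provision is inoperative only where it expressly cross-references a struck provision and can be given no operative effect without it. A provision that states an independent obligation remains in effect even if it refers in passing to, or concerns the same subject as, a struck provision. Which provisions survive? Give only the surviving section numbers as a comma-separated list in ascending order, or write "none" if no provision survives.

5, 6

Paragraph 1 is struck. The whole of Paragraph 2 is the carve-out from the insurance requirement, defined by reference to Paragraph 1, so Paragraph 2 cannot stand once Paragraph 1 is removed. Paragraph 4 merely fixes the cure period for breach of Paragraph 1; with Paragraph 1 gone it has nothing to operate on and falls away. Paragraph 6 declares Paragraph 1 and Paragraph 3 mutually dependent; since one of them has fallen, all of them are of no effect. That brings down Paragraph 3 as well. The remainder continues in force under Paragraph 6. That leaves Paragraph 5 and Paragraph 6 in effect.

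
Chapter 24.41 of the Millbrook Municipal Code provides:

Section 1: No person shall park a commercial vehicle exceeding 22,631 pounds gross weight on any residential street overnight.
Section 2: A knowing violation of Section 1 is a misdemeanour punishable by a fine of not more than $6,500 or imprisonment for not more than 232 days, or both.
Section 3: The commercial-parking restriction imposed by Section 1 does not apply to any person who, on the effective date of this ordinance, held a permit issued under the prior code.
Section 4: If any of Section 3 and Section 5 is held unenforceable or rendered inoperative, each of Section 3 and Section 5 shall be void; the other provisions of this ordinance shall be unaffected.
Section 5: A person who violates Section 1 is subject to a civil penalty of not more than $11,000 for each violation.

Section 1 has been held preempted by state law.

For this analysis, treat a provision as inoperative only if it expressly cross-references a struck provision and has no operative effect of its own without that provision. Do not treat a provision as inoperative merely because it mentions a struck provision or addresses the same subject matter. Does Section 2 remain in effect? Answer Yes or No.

No

Section 1 is struck. The only function of Section 2 is the criminal penalty for violating Section 1, so it cannot stand once Section 1 is removed. Section 3 operates only by reference to Section 1, so it falls with Section 1. Section 5 operates only by reference to Section 1, so it falls with Section 1. Section 4 declares Section 3 and Section 5 mutually dependent; since one of them has fallen, all of them are of no effect. The remainder continues in force under Section 4. Only Section 4 remains in effect. Section 2 is among the inoperative provisions, so the answer is no.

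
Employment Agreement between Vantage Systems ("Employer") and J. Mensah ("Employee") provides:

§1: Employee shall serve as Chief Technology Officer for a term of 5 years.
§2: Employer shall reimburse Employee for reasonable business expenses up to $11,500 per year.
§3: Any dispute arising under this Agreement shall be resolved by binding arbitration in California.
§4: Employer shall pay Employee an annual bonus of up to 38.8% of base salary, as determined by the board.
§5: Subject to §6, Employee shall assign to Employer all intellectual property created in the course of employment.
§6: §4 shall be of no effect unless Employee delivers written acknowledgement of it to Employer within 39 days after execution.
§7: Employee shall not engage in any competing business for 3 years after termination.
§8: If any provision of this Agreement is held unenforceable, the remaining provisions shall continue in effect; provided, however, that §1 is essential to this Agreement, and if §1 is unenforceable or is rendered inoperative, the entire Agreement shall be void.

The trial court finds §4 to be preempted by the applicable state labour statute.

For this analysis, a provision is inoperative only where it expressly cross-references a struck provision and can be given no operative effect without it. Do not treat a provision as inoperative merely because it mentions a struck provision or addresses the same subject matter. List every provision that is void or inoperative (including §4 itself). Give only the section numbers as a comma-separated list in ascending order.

4, 6

§4 is struck. The only function of §6 is the acknowledgement condition for §4, so it cannot stand once §4 is removed. §5 mentions §6 but its own obligation stands independently of §6, so §5 is not affected. §8 makes §1 an essential term, but §1 is unaffected, so the severability proviso in §8 preserves the remaining provisions. That leaves §1, §2, §3, §5, §7, and §8 in effect.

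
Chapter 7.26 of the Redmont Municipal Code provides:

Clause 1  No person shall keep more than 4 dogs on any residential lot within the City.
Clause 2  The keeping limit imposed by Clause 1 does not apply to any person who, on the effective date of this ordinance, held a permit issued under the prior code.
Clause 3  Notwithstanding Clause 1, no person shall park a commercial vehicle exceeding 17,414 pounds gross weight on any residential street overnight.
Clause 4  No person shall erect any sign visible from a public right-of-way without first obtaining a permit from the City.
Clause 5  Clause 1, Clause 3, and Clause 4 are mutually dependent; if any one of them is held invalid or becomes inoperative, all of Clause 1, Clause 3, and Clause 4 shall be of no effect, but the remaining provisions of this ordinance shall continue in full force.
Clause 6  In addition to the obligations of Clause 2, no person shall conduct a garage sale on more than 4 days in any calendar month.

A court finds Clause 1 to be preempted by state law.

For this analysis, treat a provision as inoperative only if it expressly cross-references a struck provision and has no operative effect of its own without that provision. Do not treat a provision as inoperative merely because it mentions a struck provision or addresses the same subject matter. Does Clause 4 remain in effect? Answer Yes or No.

Clause 1 is struck. Clause 2 has no operative effect of its own apart from Clause 1 and is therefore inoperative. Clause 6 mentions Clause 2 but its own obligation stands independently of Clause 2, so Clause 6 is not affected. Clause 5 declares Clause 1, Clause 3, and Clause 4 mutually dependent; since one of them has fallen, all of them are of no effect. That brings down Clause 3 and Clause 4 as well. The remainder continues in force under Clause 5. That leaves Clause 5 and Clause 6 in effect. Clause 4 is among the inoperative provisions, so the answer is no.

No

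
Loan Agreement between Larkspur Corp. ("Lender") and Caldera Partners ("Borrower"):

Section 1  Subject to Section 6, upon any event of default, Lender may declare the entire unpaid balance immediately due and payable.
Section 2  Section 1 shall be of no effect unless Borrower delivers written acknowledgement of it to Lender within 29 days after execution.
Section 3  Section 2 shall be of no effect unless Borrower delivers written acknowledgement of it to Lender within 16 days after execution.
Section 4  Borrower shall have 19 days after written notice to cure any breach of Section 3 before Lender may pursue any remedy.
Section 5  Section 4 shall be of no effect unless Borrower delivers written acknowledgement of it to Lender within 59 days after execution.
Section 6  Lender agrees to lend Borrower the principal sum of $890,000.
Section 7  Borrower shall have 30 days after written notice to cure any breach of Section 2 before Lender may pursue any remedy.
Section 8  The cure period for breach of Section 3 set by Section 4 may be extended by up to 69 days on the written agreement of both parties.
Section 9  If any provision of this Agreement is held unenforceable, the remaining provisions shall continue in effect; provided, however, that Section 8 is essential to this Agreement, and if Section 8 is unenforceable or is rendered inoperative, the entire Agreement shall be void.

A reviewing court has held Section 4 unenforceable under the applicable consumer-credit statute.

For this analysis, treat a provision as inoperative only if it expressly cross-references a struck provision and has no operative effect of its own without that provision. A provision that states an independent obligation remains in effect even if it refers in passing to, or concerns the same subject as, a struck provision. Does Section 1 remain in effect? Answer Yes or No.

No

Section 4 is struck. Section 5 has no operative effect of its own apart from Section 4 and is therefore inoperative. Section 8 has no operative effect of its own apart from Section 4 and is therefore inoperative. Section 9 makes Section 8 an essential term, and Section 8 has been rendered inoperative by the cascade; under Section 9, the entire Agreement is therefore void. No provision of the Agreement survives. Section 1 is among the inoperative provisions, so the answer is no.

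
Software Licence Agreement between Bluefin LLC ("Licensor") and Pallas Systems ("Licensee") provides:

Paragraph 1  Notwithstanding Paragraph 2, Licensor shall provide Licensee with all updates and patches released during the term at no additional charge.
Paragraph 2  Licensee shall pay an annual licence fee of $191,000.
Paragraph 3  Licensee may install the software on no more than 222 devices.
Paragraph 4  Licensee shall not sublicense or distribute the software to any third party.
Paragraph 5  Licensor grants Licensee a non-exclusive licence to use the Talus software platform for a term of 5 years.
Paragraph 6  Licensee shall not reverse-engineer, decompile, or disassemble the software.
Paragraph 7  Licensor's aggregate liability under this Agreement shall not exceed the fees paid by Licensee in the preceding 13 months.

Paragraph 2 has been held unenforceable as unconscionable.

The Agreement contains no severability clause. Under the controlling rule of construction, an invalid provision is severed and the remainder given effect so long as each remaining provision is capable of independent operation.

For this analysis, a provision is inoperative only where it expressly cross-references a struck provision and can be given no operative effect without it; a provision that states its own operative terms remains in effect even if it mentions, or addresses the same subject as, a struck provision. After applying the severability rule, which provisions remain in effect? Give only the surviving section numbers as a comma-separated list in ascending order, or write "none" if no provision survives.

Paragraph 2 is struck. Although Paragraph 1 refers to Paragraph 2, its operative terms do not depend on Paragraph 2, so it remains in effect. Nothing else in the Agreement is defined by reference to Paragraph 2. Under the stated default rule, only provisions that cannot operate independently fall away; the rest are enforced. Paragraph 1, Paragraph 3, Paragraph 4, Paragraph 5, Paragraph 6, and Paragraph 7 remain in effect.

1, 3, 4, 5, 6, 7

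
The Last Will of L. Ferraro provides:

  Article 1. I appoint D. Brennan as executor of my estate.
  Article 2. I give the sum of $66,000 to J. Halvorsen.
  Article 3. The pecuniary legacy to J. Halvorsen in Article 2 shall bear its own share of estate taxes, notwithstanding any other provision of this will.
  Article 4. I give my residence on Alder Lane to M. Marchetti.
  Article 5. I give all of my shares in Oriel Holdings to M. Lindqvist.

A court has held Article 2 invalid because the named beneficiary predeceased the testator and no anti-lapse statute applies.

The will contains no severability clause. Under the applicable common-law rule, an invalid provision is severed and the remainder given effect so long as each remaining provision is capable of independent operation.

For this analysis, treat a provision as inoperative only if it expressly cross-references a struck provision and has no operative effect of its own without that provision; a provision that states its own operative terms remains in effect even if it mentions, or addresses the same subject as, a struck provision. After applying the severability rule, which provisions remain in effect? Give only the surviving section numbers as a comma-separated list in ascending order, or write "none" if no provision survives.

Article 2 is struck. Article 3 has no operative effect of its own apart from Article 2 and is therefore inoperative. Under the stated default rule, only provisions that cannot operate independently fall away; the rest are enforced. That leaves Article 1, Article 4, and Article 5 in effect.

1, 4, 5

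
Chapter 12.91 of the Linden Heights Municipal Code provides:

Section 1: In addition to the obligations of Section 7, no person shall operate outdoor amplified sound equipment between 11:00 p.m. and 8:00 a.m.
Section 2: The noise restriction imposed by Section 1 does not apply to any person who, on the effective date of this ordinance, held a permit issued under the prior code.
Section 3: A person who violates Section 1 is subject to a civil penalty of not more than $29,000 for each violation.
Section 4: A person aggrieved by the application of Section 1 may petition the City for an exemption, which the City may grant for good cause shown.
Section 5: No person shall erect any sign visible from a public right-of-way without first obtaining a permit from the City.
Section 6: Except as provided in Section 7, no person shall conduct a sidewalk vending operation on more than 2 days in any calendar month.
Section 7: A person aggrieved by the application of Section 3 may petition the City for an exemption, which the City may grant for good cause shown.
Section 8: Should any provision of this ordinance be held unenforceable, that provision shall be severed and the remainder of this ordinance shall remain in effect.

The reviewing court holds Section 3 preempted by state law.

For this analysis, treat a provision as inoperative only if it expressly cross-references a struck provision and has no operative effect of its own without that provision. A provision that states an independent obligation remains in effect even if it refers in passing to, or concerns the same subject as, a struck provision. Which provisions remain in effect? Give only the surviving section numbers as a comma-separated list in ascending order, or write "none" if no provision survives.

1, 2, 4, 5, 6, 8

Section 3 is struck. Section 7 merely fixes the exemption procedure for Section 3; with Section 3 gone it has nothing to operate on and falls away. Although Section 1 refers to Section 7, its operative terms do not depend on Section 7, so it remains in effect. Although Section 6 refers to Section 7, its operative terms do not depend on Section 7, so it remains in effect. Under the severability clause in Section 8, the remaining provisions continue in force. That leaves Section 1, Section 2, Section 4, Section 5, Section 6, and Section 8 in effect.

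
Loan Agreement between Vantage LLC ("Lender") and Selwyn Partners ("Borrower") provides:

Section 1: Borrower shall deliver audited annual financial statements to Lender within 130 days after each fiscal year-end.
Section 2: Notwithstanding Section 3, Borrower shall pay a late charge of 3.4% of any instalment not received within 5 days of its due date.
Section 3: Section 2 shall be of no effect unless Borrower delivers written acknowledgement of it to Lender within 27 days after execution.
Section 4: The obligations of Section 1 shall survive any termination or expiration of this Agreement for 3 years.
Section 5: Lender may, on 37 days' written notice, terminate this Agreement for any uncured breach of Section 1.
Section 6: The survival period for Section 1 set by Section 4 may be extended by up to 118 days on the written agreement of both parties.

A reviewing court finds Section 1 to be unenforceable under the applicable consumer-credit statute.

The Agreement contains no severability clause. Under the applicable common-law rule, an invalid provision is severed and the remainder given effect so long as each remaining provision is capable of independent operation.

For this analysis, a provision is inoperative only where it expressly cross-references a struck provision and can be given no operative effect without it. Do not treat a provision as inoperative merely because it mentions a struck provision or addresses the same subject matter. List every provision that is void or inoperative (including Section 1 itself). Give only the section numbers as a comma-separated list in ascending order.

1, 4, 5, 6

Section 1 is struck. Section 4 operates only by reference to Section 1, so it falls with Section 1. Section 5 merely fixes the termination right for breach of Section 1; with Section 1 gone it has nothing to operate on and falls away. Section 6 operates only by reference to Section 4, so it falls with Section 4. With no severability clause, the stated default rule severs what cannot stand and enforces each remaining provision that can operate on its own. Section 2 and Section 3 remain in effect.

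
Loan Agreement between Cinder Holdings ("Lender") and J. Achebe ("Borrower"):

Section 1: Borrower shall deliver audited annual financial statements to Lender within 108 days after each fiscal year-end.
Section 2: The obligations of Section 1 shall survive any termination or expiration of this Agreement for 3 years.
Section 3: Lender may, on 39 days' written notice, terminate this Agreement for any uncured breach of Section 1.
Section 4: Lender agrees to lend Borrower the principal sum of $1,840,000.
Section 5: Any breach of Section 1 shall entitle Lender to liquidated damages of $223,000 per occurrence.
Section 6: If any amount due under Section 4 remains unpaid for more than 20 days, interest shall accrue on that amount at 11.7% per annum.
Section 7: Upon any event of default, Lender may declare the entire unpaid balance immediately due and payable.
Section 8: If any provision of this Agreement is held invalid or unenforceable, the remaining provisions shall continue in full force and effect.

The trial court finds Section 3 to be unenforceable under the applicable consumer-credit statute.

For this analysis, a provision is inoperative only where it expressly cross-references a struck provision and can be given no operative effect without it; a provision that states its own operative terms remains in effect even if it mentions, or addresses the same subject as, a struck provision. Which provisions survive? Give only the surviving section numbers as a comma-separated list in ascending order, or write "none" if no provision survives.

Section 3 is struck. No other provision's operative terms depend on Section 3. Under the severability clause in Section 8, the remaining provisions continue in force. That leaves Section 1, Section 2, Section 4, Section 5, Section 6, Section 7, and Section 8 in effect.

1, 2, 4, 5, 6, 7, 8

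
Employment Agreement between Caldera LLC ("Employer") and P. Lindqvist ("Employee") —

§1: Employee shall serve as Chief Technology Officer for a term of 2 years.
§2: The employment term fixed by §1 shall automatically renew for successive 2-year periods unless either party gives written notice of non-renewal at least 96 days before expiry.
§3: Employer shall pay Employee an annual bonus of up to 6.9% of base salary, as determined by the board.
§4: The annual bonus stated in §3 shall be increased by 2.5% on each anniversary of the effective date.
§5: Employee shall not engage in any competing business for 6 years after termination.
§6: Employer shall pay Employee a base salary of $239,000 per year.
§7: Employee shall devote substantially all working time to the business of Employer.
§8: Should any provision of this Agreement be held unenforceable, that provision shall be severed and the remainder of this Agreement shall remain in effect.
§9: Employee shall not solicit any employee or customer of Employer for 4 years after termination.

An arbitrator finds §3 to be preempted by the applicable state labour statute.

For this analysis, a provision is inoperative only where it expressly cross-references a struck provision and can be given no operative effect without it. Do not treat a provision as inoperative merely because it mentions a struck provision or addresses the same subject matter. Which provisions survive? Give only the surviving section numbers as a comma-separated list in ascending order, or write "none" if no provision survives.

§3 is struck. The whole of §4 is the escalation of the annual bonus, defined by reference to §3, so §4 cannot stand once §3 is removed. Under the severability clause in §8, the remaining provisions continue in force. That leaves §1, §2, §5, §6, §7, §8, and §9 in effect.

1, 2, 5, 6, 7, 8, 9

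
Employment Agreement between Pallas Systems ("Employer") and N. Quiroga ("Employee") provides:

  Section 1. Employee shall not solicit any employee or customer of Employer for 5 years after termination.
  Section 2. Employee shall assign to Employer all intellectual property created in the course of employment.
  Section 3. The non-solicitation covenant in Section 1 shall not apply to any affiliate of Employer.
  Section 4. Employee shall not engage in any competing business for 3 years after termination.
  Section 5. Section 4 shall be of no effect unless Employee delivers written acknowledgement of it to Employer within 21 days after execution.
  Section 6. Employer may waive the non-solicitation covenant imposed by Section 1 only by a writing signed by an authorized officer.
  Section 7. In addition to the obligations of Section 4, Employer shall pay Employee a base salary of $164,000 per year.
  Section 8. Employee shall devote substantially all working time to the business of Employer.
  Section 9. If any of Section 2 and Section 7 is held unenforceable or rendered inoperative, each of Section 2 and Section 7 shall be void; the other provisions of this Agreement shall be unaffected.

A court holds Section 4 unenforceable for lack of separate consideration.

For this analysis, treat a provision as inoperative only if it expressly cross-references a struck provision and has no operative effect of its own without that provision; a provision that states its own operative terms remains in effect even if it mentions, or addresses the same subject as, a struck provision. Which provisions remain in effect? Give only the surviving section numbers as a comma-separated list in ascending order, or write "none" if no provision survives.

1, 2, 3, 6, 7, 8, 9

Section 4 is struck. The only function of Section 5 is the acknowledgement condition for Section 4, so it cannot stand once Section 4 is removed. Section 7 mentions Section 4 but its own obligation stands independently of Section 4, so Section 7 is not affected. Section 9 ties Section 2 and Section 7 together, but none of those is affected here; the remaining provisions continue in force under Section 9. That leaves Section 1, Section 2, Section 3, Section 6, Section 7, Section 8, and Section 9 in effect.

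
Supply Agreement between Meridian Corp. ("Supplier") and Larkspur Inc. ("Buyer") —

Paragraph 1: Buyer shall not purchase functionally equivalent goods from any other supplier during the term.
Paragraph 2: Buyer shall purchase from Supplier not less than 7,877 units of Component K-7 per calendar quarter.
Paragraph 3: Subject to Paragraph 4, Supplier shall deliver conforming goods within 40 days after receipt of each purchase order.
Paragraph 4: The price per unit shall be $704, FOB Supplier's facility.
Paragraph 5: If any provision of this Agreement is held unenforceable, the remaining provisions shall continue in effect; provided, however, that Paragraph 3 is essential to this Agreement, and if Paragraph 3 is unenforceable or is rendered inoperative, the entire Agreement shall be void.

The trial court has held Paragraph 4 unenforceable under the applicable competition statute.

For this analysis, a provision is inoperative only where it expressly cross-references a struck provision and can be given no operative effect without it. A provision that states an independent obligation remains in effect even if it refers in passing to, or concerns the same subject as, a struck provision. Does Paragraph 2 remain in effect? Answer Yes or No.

Yes

Paragraph 4 is struck. Paragraph 3 mentions Paragraph 4 but its own obligation stands independently of Paragraph 4, so Paragraph 3 is not affected. No other provision's operative terms depend on Paragraph 4. Paragraph 5 makes Paragraph 3 an essential term, but Paragraph 3 is unaffected, so the severability proviso in Paragraph 5 preserves the remaining provisions. Paragraph 1, Paragraph 2, Paragraph 3, and Paragraph 5 remain in effect. Paragraph 2 is among the surviving provisions, so the answer is yes.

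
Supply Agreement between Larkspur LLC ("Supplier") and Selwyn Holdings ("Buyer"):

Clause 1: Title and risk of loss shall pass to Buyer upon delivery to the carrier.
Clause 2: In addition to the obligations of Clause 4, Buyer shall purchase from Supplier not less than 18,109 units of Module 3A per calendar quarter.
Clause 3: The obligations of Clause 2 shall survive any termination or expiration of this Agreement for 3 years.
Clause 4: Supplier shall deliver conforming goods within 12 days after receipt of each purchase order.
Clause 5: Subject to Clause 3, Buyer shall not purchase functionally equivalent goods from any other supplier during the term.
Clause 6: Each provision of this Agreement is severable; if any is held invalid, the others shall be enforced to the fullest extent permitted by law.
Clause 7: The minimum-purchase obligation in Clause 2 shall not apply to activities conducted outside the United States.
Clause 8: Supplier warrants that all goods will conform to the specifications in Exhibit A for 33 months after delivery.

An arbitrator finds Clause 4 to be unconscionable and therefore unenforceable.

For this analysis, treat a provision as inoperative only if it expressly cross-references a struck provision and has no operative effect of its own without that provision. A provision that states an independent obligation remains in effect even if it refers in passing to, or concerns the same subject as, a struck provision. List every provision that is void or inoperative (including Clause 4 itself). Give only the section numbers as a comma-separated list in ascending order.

Clause 4 is struck. Although Clause 2 refers to Clause 4, its operative terms do not depend on Clause 4, so it remains in effect. No other provision's operative terms depend on Clause 4. Clause 6 is a severability clause and preserves every provision that can still be given independent effect. That leaves Clause 1, Clause 2, Clause 3, Clause 5, Clause 6, Clause 7, and Clause 8 in effect.

4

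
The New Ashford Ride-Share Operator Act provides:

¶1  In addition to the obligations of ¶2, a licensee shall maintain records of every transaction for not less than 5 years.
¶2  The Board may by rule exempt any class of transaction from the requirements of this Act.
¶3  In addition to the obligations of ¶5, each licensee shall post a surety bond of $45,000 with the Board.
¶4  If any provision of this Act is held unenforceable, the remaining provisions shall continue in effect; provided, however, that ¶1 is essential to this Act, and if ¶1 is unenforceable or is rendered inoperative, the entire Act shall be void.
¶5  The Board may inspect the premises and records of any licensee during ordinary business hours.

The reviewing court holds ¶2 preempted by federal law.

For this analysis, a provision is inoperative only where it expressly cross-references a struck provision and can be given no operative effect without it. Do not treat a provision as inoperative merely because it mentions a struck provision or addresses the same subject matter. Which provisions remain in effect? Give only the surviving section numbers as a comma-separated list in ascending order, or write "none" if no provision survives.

¶2 is struck. ¶1 mentions ¶2 but its own obligation stands independently of ¶2, so ¶1 is not affected. No other provision's operative terms depend on ¶2. ¶4 makes ¶1 an essential term, but ¶1 is unaffected, so the severability proviso in ¶4 preserves the remaining provisions. The provisions still in force are ¶1, ¶3, ¶4, and ¶5.

1, 3, 4, 5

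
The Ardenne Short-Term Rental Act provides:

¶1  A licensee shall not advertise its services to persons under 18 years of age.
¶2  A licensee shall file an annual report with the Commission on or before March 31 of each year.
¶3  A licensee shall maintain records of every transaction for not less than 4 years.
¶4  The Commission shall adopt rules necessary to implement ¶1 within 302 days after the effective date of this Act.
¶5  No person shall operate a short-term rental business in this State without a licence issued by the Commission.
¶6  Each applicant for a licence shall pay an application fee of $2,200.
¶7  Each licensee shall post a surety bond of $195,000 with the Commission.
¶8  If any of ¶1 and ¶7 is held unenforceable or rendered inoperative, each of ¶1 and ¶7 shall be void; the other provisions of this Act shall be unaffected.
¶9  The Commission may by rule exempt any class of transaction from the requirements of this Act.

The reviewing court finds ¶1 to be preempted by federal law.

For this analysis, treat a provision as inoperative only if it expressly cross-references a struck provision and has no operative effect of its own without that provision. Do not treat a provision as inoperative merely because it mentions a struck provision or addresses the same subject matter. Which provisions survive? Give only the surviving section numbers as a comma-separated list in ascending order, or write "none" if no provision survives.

¶1 is struck. ¶4 operates only by reference to ¶1, so it falls with ¶1. ¶8 declares ¶1 and ¶7 mutually dependent; since one of them has fallen, all of them are of no effect. That brings down ¶7 as well. The remainder continues in force under ¶8. ¶2, ¶3, ¶5, ¶6, ¶8, and ¶9 remain in effect.

2, 3, 5, 6, 8, 9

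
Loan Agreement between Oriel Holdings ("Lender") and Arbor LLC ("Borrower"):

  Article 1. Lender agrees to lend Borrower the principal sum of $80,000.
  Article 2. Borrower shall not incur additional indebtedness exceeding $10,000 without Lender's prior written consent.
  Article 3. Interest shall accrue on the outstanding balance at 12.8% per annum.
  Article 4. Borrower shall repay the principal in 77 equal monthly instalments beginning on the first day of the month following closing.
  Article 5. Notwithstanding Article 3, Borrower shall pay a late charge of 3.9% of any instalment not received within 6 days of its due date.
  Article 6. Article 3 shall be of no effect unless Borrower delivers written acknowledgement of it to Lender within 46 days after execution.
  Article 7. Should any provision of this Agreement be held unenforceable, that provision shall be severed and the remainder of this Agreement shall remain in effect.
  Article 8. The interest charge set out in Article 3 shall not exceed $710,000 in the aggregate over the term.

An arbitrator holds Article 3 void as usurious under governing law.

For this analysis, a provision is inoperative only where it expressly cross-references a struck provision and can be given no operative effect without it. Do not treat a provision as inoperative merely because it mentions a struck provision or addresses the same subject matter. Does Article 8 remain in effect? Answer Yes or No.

Article 3 is struck. Article 6 merely fixes the acknowledgement condition for Article 3; with Article 3 gone it has nothing to operate on and falls away. Article 8 does nothing except set the aggregate cap on the interest charge by reference to Article 3; with Article 3 gone it has no independent effect and is inoperative. Article 5 mentions Article 3 but its own obligation stands independently of Article 3, so Article 5 is not affected. Under the severability clause in Article 7, the remaining provisions continue in force. That leaves Article 1, Article 2, Article 4, Article 5, and Article 7 in effect. Article 8 is among the inoperative provisions, so the answer is no.

No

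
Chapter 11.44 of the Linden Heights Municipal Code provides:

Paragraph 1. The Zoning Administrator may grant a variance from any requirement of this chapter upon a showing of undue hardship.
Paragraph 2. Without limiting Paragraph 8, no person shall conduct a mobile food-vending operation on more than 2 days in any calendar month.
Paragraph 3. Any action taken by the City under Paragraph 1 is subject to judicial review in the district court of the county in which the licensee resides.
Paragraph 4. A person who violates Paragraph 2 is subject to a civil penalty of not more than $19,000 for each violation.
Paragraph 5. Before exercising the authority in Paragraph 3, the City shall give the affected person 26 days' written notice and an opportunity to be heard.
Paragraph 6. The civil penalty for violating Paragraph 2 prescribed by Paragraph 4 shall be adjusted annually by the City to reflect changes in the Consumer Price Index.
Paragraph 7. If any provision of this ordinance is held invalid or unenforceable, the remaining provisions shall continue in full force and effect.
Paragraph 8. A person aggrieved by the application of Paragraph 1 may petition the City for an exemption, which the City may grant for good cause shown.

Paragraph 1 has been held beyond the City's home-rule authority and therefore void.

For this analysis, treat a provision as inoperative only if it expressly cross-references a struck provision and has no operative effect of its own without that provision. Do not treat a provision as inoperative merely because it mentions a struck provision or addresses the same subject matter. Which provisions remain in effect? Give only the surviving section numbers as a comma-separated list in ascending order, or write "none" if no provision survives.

Paragraph 1 is struck. Paragraph 3 merely fixes the judicial-review right for Paragraph 1; with Paragraph 1 gone it has nothing to operate on and falls away. The only function of Paragraph 8 is the exemption procedure for Paragraph 1, so it cannot stand once Paragraph 1 is removed. Paragraph 5 merely fixes the notice-and-hearing requirement for Paragraph 3; with Paragraph 3 gone it has nothing to operate on and falls away. Although Paragraph 2 refers to Paragraph 8, its operative terms do not depend on Paragraph 8, so it remains in effect. Paragraph 7 is a severability clause and preserves every provision that can still be given independent effect. The provisions still in force are Paragraph 2, Paragraph 4, Paragraph 6, and Paragraph 7.

2, 4, 6, 7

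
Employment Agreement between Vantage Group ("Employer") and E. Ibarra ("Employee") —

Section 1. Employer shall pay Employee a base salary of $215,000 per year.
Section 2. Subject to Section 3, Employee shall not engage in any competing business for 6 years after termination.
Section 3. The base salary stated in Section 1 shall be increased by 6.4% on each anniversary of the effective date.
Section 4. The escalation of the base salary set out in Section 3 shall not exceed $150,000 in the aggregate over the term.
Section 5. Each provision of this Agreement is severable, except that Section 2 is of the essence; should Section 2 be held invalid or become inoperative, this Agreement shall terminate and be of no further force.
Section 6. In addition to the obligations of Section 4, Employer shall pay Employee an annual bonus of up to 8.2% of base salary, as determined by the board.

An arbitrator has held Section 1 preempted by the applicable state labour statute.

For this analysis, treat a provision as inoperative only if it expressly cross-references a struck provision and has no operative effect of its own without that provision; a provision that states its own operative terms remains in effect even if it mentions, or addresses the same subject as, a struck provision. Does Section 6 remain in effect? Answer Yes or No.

Section 1 is struck. Section 3 has no operative effect of its own apart from Section 1 and is therefore inoperative. Section 4 does nothing except set the aggregate cap on the escalation of the base salary by reference to Section 3; with Section 3 gone it has no independent effect and is inoperative. Although Section 2 refers to Section 3, its operative terms do not depend on Section 3, so it remains in effect. Although Section 6 refers to Section 4, its operative terms do not depend on Section 4, so it remains in effect. Section 5 makes Section 2 an essential term, but Section 2 is unaffected, so the severability proviso in Section 5 preserves the remaining provisions. The provisions still in force are Section 2, Section 5, and Section 6. Section 6 is among the surviving provisions, so the answer is yes.

Yes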